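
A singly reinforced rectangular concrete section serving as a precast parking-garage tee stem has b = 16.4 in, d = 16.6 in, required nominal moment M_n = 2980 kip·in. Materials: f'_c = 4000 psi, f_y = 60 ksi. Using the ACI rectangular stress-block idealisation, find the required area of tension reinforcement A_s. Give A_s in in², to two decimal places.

A_s ≈ 3.36 in²

From M_n = 0.85 f'_c a b (d − a/2):
a = d − √(d² − 2M_n/(0.85 f'_c b)) = 16.6 − √(16.6² − 2 × 2980/(0.85 × 4 × 16.4)) = 3.613 in.
A_s = 0.85 f'_c a b / f_y = 0.85 × 4 × 3.613 × 16.4 / 60 = 3.358 in².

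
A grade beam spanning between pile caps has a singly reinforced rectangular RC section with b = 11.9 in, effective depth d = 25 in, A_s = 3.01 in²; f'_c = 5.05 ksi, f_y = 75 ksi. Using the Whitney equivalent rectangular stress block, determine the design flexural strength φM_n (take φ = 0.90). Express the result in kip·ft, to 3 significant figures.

T = A_s f_y = 3.01 × 75 = 225.75 kips.
a = T/(0.85 f'_c b) = 225.75/(0.85 × 5.05 × 11.9) = 4.419 in.
M_n = T(d − a/2) = 225.75 × (25 − 2.2095) = 5145.0 kip·in = 5145.0/12 = 428.75 kip·ft.
φM_n = 0.90 × 428.75 = 385.88 kip·ft.

φM_n ≈ 386 kip·ft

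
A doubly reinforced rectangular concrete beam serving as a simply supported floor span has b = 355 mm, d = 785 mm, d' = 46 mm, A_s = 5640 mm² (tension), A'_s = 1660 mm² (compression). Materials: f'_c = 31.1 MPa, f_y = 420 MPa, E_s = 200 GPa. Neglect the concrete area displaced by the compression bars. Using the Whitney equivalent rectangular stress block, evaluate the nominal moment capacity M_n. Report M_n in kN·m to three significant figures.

Assume both tension and compression steel yield.
Net tension couple steel: A_s − A'_s = 3980 mm².
a = (A_s − A'_s) f_y / (0.85 f'_c b) = 1671600/(0.85 × 31.1 × 355) = 178.12 mm.
c = a/β₁ = 178.12/0.828 = 215.12 mm; ε'_s = 0.003(c − d')/c = 0.0024 ≥ f_y/E_s = 0.0021, so compression steel does yield.
M_n = (A_s − A'_s) f_y (d − a/2) + A'_s f_y (d − d') = [1671600 × (785 − 89.06) + 697200 × (785 − 46)] × 10⁻⁶ = 1163.33 + 515.23 = 1678.56 kN·m.

M_n ≈ 1680 kN·m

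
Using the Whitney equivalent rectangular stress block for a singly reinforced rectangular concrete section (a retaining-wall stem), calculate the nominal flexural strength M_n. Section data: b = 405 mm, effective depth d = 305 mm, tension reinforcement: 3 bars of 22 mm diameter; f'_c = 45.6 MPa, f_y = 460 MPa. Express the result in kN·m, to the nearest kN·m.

M_n ≈ 151 kN·m

A_s = 3 × 380 = 1140 mm².
T = A_s f_y = 1140 × 460 = 524400 N = 524.4 kN.
From C = T: a = T/(0.85 f'_c b) = 524400/(0.85 × 45.6 × 405) = 33.41 mm.
M_n = T(d − a/2) = 524.4 kN × (305 − 16.705) mm = 151.18 kN·m.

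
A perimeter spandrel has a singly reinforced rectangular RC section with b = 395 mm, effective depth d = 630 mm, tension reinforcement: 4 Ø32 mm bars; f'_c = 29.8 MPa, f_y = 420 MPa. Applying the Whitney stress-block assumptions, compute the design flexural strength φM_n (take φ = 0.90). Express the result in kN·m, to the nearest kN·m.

φM_n ≈ 684 kN·m

A_s = 4 × 804 = 3216 mm².
T = A_s f_y = 3216 × 420 = 1350720 N = 1350.72 kN.
From C = T: a = T/(0.85 f'_c b) = 1350720/(0.85 × 29.8 × 395) = 135.00 mm.
M_n = T(d − a/2) = 1350.72 kN × (630 − 67.5) mm = 759.78 kN·m.
φM_n = 0.90 × 759.78 = 683.80 kN·m.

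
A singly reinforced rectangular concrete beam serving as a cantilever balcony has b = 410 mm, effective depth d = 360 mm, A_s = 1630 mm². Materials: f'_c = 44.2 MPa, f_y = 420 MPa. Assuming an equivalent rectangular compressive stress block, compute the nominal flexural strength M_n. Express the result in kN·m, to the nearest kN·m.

T = A_s f_y = 1630 × 420 = 684600 N = 684.6 kN.
From C = T: a = T/(0.85 f'_c b) = 684600/(0.85 × 44.2 × 410) = 44.44 mm.
M_n = T(d − a/2) = 684.6 kN × (360 − 22.22) mm = 231.24 kN·m.

M_n ≈ 231 kN·m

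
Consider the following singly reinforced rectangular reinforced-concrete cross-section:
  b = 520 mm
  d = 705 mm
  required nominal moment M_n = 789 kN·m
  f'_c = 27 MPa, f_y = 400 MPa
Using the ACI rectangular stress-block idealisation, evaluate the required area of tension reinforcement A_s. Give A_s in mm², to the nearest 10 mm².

With M_n = 0.85 f'_c a b (d − a/2), solve the quadratic for a:
a = d − √(d² − 2M_n/(0.85 f'_c b)) = 705 − √(705² − 2 × 789×10⁶/(0.85 × 27 × 520)) = 101.02 mm.
A_s = 0.85 f'_c a b / f_y = 0.85 × 27 × 101.02 × 520 / 400 = 3013.9 mm².

A_s ≈ 3010 mm²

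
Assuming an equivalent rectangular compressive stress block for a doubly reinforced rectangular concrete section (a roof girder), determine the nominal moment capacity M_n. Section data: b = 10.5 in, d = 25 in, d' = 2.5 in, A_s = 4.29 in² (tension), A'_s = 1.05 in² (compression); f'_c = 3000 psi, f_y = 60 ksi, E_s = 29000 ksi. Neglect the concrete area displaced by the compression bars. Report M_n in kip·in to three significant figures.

M_n ≈ 5570 kip·in

Assume both steels yield.
a = (A_s − A'_s) f_y/(0.85 f'_c b) = (4.29 − 1.05) × 60/(0.85 × 3 × 10.5) = 7.261 in.
c = a/β₁ = 7.261/0.85 = 8.542 in; ε'_s = 0.003(c − d')/c = 0.0021 ≥ ε_y = 0.0021, so the compression steel yields.
M_n = (A_s − A'_s) f_y (d − a/2) + A'_s f_y (d − d') = 194.4 × (25 − 3.6305) + 63 × (25 − 2.5) = 4154.2 + 1417.5 = 5571.7 kip·in.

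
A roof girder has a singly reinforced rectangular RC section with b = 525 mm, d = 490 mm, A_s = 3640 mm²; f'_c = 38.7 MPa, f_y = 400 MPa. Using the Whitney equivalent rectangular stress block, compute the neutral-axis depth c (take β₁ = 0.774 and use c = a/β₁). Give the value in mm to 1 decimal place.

c ≈ 108.9 mm

T = A_s f_y = 3640 × 400 = 1456000 N = 1456 kN.
Setting C = 0.85 f'_c a b equal to T: a = 1456000/(0.85 × 38.7 × 525) = 84.309 mm.
With β₁ = 0.774, c = a/β₁ = 84.309/0.774 = 108.9 mm.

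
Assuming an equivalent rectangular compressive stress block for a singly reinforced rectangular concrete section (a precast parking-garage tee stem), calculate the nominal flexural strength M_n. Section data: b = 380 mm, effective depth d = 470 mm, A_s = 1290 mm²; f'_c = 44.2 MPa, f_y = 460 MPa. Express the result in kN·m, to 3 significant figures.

M_n ≈ 267 kN·m

T = A_s f_y = 1290 × 460 = 593400 N = 593.4 kN.
From C = T: a = T/(0.85 f'_c b) = 593400/(0.85 × 44.2 × 380) = 41.56 mm.
M_n = T(d − a/2) = 593.4 kN × (470 − 20.78) mm = 266.57 kN·m.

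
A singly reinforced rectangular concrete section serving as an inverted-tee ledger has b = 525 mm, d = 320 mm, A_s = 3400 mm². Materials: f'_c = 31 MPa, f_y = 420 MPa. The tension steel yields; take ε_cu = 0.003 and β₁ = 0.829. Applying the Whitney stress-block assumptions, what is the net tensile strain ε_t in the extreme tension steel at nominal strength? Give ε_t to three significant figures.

ε_t ≈ 0.00471

a = A_s f_y/(0.85 f'_c b) = 103.23 mm.
β₁ = 0.829, so c = a/β₁ = 103.23/0.829 = 124.52 mm.
From the linear strain diagram with ε_cu = 0.003: ε_t = 0.003 (d − c)/c = 0.003 × (320 − 124.52)/124.52 = 0.00471.
ε_t is between 0.004 and 0.005 — transition zone.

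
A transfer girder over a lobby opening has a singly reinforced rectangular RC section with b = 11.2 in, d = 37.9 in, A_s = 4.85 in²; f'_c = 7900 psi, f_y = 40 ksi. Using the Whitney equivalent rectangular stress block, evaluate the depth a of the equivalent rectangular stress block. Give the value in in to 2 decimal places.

a ≈ 2.58 in

T = A_s f_y = 4.85 × 40 = 194 kips.
a = T/(0.85 f'_c b) = 194/(0.85 × 7.9 × 11.2) = 2.58 in.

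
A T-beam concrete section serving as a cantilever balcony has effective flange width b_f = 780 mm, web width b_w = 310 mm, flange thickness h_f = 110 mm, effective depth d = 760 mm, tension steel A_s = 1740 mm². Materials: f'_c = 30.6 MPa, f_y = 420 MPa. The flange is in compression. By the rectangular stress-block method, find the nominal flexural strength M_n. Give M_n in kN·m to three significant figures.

Tension: T = A_s f_y = 1740 × 420 = 730800 N.
Try a within the flange: a = T/(0.85 f'_c b_f) = 730800/(0.85 × 30.6 × 780) = 36.02 mm.
Since a = 36.02 ≤ h_f = 110 mm, the stress block lies entirely in the flange; analyse as a rectangular beam of width b_f.
M_n = T(d − a/2) = 730800 × (760 − 18.01) = 542.25 × 10⁶ N·mm.
M_n = 542.25 kN·m.

M_n ≈ 542 kN·m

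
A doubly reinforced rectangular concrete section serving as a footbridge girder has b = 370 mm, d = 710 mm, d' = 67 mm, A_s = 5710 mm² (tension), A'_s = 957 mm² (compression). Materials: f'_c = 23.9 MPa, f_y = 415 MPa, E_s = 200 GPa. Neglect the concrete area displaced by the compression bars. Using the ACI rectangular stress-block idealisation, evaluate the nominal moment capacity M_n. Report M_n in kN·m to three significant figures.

Assume both tension and compression steel yield.
Net tension couple steel: A_s − A'_s = 4753 mm².
a = (A_s − A'_s) f_y / (0.85 f'_c b) = 1972495/(0.85 × 23.9 × 370) = 262.42 mm.
c = a/β₁ = 262.42/0.85 = 308.73 mm; ε'_s = 0.003(c − d')/c = 0.0023 ≥ f_y/E_s = 0.0021, so compression steel does yield.
M_n = (A_s − A'_s) f_y (d − a/2) + A'_s f_y (d − d') = [1972495 × (710 − 131.21) + 397155 × (710 − 67)] × 10⁻⁶ = 1141.66 + 255.37 = 1397.03 kN·m.

M_n ≈ 1400 kN·m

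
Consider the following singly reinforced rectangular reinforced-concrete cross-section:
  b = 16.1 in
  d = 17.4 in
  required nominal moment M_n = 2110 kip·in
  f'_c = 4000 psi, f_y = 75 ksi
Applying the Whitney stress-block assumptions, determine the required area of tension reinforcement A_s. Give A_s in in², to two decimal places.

From M_n = 0.85 f'_c a b (d − a/2):
a = d − √(d² − 2M_n/(0.85 f'_c b)) = 17.4 − √(17.4² − 2 × 2110/(0.85 × 4 × 16.1)) = 2.378 in.
A_s = 0.85 f'_c a b / f_y = 0.85 × 4 × 2.378 × 16.1 / 75 = 1.736 in².

A_s ≈ 1.74 in²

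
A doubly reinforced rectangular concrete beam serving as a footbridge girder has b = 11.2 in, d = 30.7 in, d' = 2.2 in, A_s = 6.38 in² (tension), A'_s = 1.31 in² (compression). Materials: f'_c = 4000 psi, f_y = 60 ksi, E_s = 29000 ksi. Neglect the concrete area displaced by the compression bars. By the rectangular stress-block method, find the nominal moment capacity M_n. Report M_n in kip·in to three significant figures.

Assume both steels yield.
a = (A_s − A'_s) f_y/(0.85 f'_c b) = (6.38 − 1.31) × 60/(0.85 × 4 × 11.2) = 7.988 in.
c = a/β₁ = 7.988/0.85 = 9.398 in; ε'_s = 0.003(c − d')/c = 0.0023 ≥ ε_y = 0.0021, so the compression steel yields.
M_n = (A_s − A'_s) f_y (d − a/2) + A'_s f_y (d − d') = 304.2 × (30.7 − 3.994) + 78.6 × (30.7 − 2.2) = 8124.0 + 2240.1 = 10364.1 kip·in.

M_n ≈ 10400 kip·in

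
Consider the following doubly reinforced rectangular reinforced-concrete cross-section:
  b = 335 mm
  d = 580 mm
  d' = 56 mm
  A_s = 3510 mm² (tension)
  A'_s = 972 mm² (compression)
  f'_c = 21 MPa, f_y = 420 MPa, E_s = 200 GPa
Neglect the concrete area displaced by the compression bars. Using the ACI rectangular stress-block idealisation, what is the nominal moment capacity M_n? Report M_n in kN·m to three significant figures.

M_n ≈ 737 kN·m

Assume both tension and compression steel yield.
Net tension couple steel: A_s − A'_s = 2538 mm².
a = (A_s − A'_s) f_y / (0.85 f'_c b) = 1065960/(0.85 × 21 × 335) = 178.26 mm.
c = a/β₁ = 178.26/0.85 = 209.72 mm; ε'_s = 0.003(c − d')/c = 0.0022 ≥ f_y/E_s = 0.0021, so compression steel does yield.
M_n = (A_s − A'_s) f_y (d − a/2) + A'_s f_y (d − d') = [1065960 × (580 − 89.13) + 408240 × (580 − 56)] × 10⁻⁶ = 523.25 + 213.92 = 737.17 kN·m.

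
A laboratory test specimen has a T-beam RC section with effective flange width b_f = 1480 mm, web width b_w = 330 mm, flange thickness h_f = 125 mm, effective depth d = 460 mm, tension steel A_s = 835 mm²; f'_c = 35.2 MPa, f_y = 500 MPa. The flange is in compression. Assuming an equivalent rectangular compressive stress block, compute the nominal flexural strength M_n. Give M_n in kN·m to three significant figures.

Tension: T = A_s f_y = 835 × 500 = 417500 N.
Try a within the flange: a = T/(0.85 f'_c b_f) = 417500/(0.85 × 35.2 × 1480) = 9.43 mm.
Since a = 9.43 ≤ h_f = 125 mm, the stress block lies entirely in the flange; analyse as a rectangular beam of width b_f.
M_n = T(d − a/2) = 417500 × (460 − 4.715) = 190.08 × 10⁶ N·mm.
M_n = 190.08 kN·m.

M_n ≈ 190 kN·m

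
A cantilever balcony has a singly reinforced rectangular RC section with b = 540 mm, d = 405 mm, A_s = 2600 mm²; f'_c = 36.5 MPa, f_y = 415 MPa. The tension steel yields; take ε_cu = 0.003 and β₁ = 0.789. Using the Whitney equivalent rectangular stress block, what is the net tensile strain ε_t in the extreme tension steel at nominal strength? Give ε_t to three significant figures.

a = A_s f_y/(0.85 f'_c b) = 64.40 mm.
β₁ = 0.789, so c = a/β₁ = 64.40/0.789 = 81.62 mm.
From the linear strain diagram with ε_cu = 0.003: ε_t = 0.003 (d − c)/c = 0.003 × (405 − 81.62)/81.62 = 0.0119.
Since ε_t ≥ 0.005, the section is tension-controlled.

ε_t ≈ 0.0119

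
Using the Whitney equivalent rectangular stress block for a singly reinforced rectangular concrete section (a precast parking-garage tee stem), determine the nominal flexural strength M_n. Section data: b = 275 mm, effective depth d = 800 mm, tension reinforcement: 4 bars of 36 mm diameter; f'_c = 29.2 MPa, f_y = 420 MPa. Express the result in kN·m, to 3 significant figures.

M_n ≈ 1150 kN·m

A_s = 4 × 1018 = 4072 mm².
T = A_s f_y = 4072 × 420 = 1710240 N = 1710.24 kN.
From C = T: a = T/(0.85 f'_c b) = 1710240/(0.85 × 29.2 × 275) = 250.57 mm.
M_n = T(d − a/2) = 1710.24 kN × (800 − 125.285) mm = 1153.92 kN·m.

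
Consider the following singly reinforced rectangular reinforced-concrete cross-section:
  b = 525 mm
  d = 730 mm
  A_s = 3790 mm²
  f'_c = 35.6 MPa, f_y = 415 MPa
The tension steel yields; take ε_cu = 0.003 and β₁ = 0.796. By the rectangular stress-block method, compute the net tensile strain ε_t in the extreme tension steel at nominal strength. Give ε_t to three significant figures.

ε_t ≈ 0.0146

a = A_s f_y/(0.85 f'_c b) = 99.01 mm.
β₁ = 0.796, so c = a/β₁ = 99.01/0.796 = 124.38 mm.
From the linear strain diagram with ε_cu = 0.003: ε_t = 0.003 (d − c)/c = 0.003 × (730 − 124.38)/124.38 = 0.0146.
Since ε_t ≥ 0.005, the section is tension-controlled.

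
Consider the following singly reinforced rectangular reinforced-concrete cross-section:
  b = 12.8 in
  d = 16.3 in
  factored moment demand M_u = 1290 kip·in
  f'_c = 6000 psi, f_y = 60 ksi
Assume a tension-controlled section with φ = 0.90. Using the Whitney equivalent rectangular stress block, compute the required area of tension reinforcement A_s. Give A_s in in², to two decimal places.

M_n = M_u/φ = 1290/0.90 = 1433.33 kip·in.
From M_n = 0.85 f'_c a b (d − a/2):
a = d − √(d² − 2M_n/(0.85 f'_c b)) = 16.3 − √(16.3² − 2 × 1433.33/(0.85 × 6 × 12.8)) = 1.408 in.
A_s = 0.85 f'_c a b / f_y = 0.85 × 6 × 1.408 × 12.8 / 60 = 1.532 in².

A_s ≈ 1.53 in²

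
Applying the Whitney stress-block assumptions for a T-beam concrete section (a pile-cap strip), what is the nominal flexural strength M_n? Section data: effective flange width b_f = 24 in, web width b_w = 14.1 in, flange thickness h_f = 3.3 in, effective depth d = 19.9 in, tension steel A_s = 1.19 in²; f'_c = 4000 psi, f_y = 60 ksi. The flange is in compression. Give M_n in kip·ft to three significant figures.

Tension: T = A_s f_y = 1.19 × 60 = 71.4 kips.
Try a within the flange: a = T/(0.85 f'_c b_f) = 71.4/(0.85 × 4 × 24) = 0.875 in.
Since a = 0.875 ≤ h_f = 3.3 in, the stress block lies entirely in the flange; analyse as a rectangular beam of width b_f.
M_n = T(d − a/2) = 71.4 × (19.9 − 0.4375) = 1389.6 kip·in.
M_n = 1389.6/12 = 115.80 kip·ft.

M_n ≈ 116 kip·ft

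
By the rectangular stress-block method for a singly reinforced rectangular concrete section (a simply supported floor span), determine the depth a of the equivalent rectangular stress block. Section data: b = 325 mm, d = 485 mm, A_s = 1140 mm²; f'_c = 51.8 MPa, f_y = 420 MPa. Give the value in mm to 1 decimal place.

a ≈ 33.5 mm

T = A_s f_y = 1140 × 420 = 478800 N = 478.8 kN.
Setting C = 0.85 f'_c a b equal to T: a = 478800/(0.85 × 51.8 × 325) = 33.5 mm.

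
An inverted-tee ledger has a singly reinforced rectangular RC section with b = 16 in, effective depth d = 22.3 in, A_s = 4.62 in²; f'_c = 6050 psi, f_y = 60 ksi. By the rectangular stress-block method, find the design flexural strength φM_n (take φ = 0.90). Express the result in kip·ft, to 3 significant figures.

φM_n ≈ 429 kip·ft

T = A_s f_y = 4.62 × 60 = 277.2 kips.
a = T/(0.85 f'_c b) = 277.2/(0.85 × 6.05 × 16) = 3.369 in.
M_n = T(d − a/2) = 277.2 × (22.3 − 1.6845) = 5714.6 kip·in = 5714.6/12 = 476.22 kip·ft.
φM_n = 0.90 × 476.22 = 428.60 kip·ft.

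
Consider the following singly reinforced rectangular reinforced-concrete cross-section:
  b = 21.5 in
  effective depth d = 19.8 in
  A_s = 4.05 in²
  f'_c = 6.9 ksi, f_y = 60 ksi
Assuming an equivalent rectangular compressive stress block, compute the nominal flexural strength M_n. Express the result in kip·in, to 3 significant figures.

T = A_s f_y = 4.05 × 60 = 243 kips.
a = T/(0.85 f'_c b) = 243/(0.85 × 6.9 × 21.5) = 1.927 in.
M_n = T(d − a/2) = 243 × (19.8 − 0.9635) = 4577.3 kip·in.

M_n ≈ 4580 kip·in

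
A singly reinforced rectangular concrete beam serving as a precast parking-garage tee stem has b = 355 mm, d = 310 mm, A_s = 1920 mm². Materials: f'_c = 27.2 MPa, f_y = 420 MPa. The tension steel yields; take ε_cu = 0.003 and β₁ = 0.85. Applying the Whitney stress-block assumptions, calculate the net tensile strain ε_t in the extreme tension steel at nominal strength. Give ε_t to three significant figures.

ε_t ≈ 0.00505

a = A_s f_y/(0.85 f'_c b) = 98.25 mm.
β₁ = 0.85, so c = a/β₁ = 98.25/0.85 = 115.59 mm.
From the linear strain diagram with ε_cu = 0.003: ε_t = 0.003 (d − c)/c = 0.003 × (310 − 115.59)/115.59 = 0.00505.
Since ε_t ≥ 0.005, the section is tension-controlled.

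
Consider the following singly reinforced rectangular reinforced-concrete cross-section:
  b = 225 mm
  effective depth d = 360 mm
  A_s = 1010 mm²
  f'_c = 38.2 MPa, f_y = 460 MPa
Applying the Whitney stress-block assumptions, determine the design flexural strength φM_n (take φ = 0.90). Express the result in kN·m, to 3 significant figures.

φM_n ≈ 137 kN·m

T = A_s f_y = 1010 × 460 = 464600 N = 464.6 kN.
From C = T: a = T/(0.85 f'_c b) = 464600/(0.85 × 38.2 × 225) = 63.59 mm.
M_n = T(d − a/2) = 464.6 kN × (360 − 31.795) mm = 152.48 kN·m.
φM_n = 0.90 × 152.48 = 137.23 kN·m.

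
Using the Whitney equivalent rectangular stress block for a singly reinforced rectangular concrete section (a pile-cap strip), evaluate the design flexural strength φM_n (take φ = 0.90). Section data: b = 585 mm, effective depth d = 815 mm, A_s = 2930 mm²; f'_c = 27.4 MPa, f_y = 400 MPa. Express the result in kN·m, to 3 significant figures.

φM_n ≈ 814 kN·m

T = A_s f_y = 2930 × 400 = 1172000 N = 1172 kN.
From C = T: a = T/(0.85 f'_c b) = 1172000/(0.85 × 27.4 × 585) = 86.02 mm.
M_n = T(d − a/2) = 1172 kN × (815 − 43.01) mm = 904.77 kN·m.
φM_n = 0.90 × 904.77 = 814.29 kN·m.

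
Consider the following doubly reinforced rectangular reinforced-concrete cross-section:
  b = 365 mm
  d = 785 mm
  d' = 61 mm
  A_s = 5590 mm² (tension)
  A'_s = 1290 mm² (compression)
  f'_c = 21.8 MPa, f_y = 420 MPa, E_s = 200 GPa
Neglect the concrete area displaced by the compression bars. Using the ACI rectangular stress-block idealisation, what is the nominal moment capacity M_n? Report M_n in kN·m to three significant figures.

M_n ≈ 1570 kN·m

Assume both tension and compression steel yield.
Net tension couple steel: A_s − A'_s = 4300 mm².
a = (A_s − A'_s) f_y / (0.85 f'_c b) = 1806000/(0.85 × 21.8 × 365) = 267.02 mm.
c = a/β₁ = 267.02/0.85 = 314.14 mm; ε'_s = 0.003(c − d')/c = 0.0024 ≥ f_y/E_s = 0.0021, so compression steel does yield.
M_n = (A_s − A'_s) f_y (d − a/2) + A'_s f_y (d − d') = [1806000 × (785 − 133.51) + 541800 × (785 − 61)] × 10⁻⁶ = 1176.59 + 392.26 = 1568.85 kN·m.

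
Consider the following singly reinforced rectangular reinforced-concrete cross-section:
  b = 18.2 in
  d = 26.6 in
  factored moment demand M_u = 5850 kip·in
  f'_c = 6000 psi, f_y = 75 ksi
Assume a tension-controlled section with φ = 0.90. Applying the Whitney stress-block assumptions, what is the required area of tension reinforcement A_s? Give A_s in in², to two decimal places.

A_s ≈ 3.44 in²

M_n = M_u/φ = 5850/0.90 = 6500 kip·in.
From M_n = 0.85 f'_c a b (d − a/2):
a = d − √(d² − 2M_n/(0.85 f'_c b)) = 26.6 − √(26.6² − 2 × 6500/(0.85 × 6 × 18.2)) = 2.778 in.
A_s = 0.85 f'_c a b / f_y = 0.85 × 6 × 2.778 × 18.2 / 75 = 3.438 in².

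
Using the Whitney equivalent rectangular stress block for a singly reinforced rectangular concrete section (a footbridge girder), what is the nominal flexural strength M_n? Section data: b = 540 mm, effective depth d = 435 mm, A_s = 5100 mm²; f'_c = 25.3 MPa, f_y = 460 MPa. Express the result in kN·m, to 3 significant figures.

T = A_s f_y = 5100 × 460 = 2346000 N = 2346 kN.
From C = T: a = T/(0.85 f'_c b) = 2346000/(0.85 × 25.3 × 540) = 202.02 mm.
M_n = T(d − a/2) = 2346 kN × (435 − 101.01) mm = 783.54 kN·m.

M_n ≈ 784 kN·m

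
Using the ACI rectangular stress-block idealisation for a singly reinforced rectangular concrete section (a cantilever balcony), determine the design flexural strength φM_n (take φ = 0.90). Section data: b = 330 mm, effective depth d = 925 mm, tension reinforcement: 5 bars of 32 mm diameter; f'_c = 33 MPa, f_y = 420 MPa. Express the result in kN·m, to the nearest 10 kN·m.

φM_n ≈ 1270 kN·m

A_s = 5 × 804 = 4020 mm².
T = A_s f_y = 4020 × 420 = 1688400 N = 1688.4 kN.
From C = T: a = T/(0.85 f'_c b) = 1688400/(0.85 × 33 × 330) = 182.40 mm.
M_n = T(d − a/2) = 1688.4 kN × (925 − 91.2) mm = 1407.79 kN·m.
φM_n = 0.90 × 1407.79 = 1267.01 kN·m.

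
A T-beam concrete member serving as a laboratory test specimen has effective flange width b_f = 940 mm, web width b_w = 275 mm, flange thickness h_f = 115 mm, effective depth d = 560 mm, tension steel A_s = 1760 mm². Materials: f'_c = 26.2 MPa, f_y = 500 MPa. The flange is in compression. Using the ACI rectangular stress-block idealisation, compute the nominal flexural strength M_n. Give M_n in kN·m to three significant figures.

Tension: T = A_s f_y = 1760 × 500 = 880000 N.
Try a within the flange: a = T/(0.85 f'_c b_f) = 880000/(0.85 × 26.2 × 940) = 42.04 mm.
Since a = 42.04 ≤ h_f = 115 mm, the stress block lies entirely in the flange; analyse as a rectangular beam of width b_f.
M_n = T(d − a/2) = 880000 × (560 − 21.02) = 474.30 × 10⁶ N·mm.
M_n = 474.30 kN·m.

M_n ≈ 474 kN·m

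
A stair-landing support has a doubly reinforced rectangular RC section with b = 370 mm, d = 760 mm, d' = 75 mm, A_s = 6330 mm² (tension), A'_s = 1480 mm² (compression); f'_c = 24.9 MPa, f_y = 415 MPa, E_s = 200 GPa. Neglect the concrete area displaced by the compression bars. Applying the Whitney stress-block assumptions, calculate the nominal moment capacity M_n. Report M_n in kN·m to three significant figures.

M_n ≈ 1690 kN·m

Assume both tension and compression steel yield.
Net tension couple steel: A_s − A'_s = 4850 mm².
a = (A_s − A'_s) f_y / (0.85 f'_c b) = 2012750/(0.85 × 24.9 × 370) = 257.02 mm.
c = a/β₁ = 257.02/0.85 = 302.38 mm; ε'_s = 0.003(c − d')/c = 0.0023 ≥ f_y/E_s = 0.0021, so compression steel does yield.
M_n = (A_s − A'_s) f_y (d − a/2) + A'_s f_y (d − d') = [2012750 × (760 − 128.51) + 614200 × (760 − 75)] × 10⁻⁶ = 1271.03 + 420.73 = 1691.76 kN·m.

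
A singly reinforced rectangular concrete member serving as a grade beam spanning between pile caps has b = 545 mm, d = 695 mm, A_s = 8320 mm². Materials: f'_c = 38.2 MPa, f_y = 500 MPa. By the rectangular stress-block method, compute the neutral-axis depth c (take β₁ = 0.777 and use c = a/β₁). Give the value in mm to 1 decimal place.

T = A_s f_y = 8320 × 500 = 4160000 N = 4160 kN.
Setting C = 0.85 f'_c a b equal to T: a = 4160000/(0.85 × 38.2 × 545) = 235.079 mm.
With β₁ = 0.777, c = a/β₁ = 235.079/0.777 = 302.5 mm.

c ≈ 302.5 mm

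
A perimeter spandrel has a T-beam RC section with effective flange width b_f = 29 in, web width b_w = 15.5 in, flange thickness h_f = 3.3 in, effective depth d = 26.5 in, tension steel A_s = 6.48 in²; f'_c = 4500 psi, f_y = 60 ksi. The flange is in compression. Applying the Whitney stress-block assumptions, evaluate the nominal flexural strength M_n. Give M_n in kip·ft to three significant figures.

Tension: T = A_s f_y = 6.48 × 60 = 388.8 kips.
Try a within the flange: a = T/(0.85 f'_c b_f) = 388.8/(0.85 × 4.5 × 29) = 3.505 in.
a = 3.505 > h_f = 3.3 in: the block extends into the web. Split into flange-overhang and web parts.
C_f = 0.85 f'_c (b_f − b_w) h_f = 0.85 × 4.5 × (29 − 15.5) × 3.3 = 170.4 kips.
Remaining web compression depth: a_w = (T − C_f)/(0.85 f'_c b_w) = (388.8 − 170.4)/(0.85 × 4.5 × 15.5) = 3.684 in.
M_n = C_f(d − h_f/2) + (T − C_f)(d − a_w/2) = 170.4 × (26.5 − 1.65) + 218.4 × (26.5 − 1.842) = 4234.4 + 5385.3 = 9619.7 kip·in.
M_n = 9619.7/12 = 801.64 kip·ft.

M_n ≈ 802 kip·ft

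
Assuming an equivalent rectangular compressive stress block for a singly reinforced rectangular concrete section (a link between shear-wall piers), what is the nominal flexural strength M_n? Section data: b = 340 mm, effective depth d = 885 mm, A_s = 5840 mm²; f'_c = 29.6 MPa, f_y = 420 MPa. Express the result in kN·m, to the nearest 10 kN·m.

T = A_s f_y = 5840 × 420 = 2452800 N = 2452.8 kN.
From C = T: a = T/(0.85 f'_c b) = 2452800/(0.85 × 29.6 × 340) = 286.73 mm.
M_n = T(d − a/2) = 2452.8 kN × (885 − 143.365) mm = 1819.08 kN·m.

M_n ≈ 1820 kN·m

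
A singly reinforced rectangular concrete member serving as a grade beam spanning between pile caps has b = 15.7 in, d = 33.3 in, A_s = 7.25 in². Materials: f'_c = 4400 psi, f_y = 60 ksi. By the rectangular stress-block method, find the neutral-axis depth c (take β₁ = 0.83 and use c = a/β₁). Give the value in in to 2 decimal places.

c ≈ 8.93 in

T = A_s f_y = 7.25 × 60 = 435 kips.
a = T/(0.85 f'_c b) = 435/(0.85 × 4.4 × 15.7) = 7.4083 in.
With β₁ = 0.83, c = a/β₁ = 7.4083/0.83 = 8.93 in.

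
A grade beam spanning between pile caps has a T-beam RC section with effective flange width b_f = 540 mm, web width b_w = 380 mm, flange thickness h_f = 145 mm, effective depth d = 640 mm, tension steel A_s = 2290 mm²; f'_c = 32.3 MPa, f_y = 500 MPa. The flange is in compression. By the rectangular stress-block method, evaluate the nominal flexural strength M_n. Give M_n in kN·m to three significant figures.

Tension: T = A_s f_y = 2290 × 500 = 1145000 N.
Try a within the flange: a = T/(0.85 f'_c b_f) = 1145000/(0.85 × 32.3 × 540) = 77.23 mm.
Since a = 77.23 ≤ h_f = 145 mm, the stress block lies entirely in the flange; analyse as a rectangular beam of width b_f.
M_n = T(d − a/2) = 1145000 × (640 − 38.615) = 688.59 × 10⁶ N·mm.
M_n = 688.59 kN·m.

M_n ≈ 689 kN·m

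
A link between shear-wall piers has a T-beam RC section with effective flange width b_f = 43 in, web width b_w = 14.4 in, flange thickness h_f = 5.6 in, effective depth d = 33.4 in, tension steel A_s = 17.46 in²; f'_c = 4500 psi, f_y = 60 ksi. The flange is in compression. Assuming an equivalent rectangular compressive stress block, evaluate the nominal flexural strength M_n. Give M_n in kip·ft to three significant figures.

Tension: T = A_s f_y = 17.46 × 60 = 1047.6 kips.
Try a within the flange: a = T/(0.85 f'_c b_f) = 1047.6/(0.85 × 4.5 × 43) = 6.369 in.
a = 6.369 > h_f = 5.6 in: the block extends into the web. Split into flange-overhang and web parts.
C_f = 0.85 f'_c (b_f − b_w) h_f = 0.85 × 4.5 × (43 − 14.4) × 5.6 = 612.6 kips.
Remaining web compression depth: a_w = (T − C_f)/(0.85 f'_c b_w) = (1047.6 − 612.6)/(0.85 × 4.5 × 14.4) = 7.898 in.
M_n = C_f(d − h_f/2) + (T − C_f)(d − a_w/2) = 612.6 × (33.4 − 2.8) + 435 × (33.4 − 3.949) = 18745.6 + 12811.2 = 31556.8 kip·in.
M_n = 31556.8/12 = 2629.73 kip·ft.

M_n ≈ 2630 kip·ft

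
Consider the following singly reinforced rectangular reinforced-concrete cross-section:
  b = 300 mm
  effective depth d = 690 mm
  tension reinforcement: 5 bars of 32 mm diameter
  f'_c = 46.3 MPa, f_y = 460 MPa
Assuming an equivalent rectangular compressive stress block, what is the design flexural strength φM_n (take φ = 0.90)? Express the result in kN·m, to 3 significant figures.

A_s = 5 × 804 = 4020 mm².
T = A_s f_y = 4020 × 460 = 1849200 N = 1849.2 kN.
From C = T: a = T/(0.85 f'_c b) = 1849200/(0.85 × 46.3 × 300) = 156.63 mm.
M_n = T(d − a/2) = 1849.2 kN × (690 − 78.315) mm = 1131.13 kN·m.
φM_n = 0.90 × 1131.13 = 1018.02 kN·m.

φM_n ≈ 1020 kN·m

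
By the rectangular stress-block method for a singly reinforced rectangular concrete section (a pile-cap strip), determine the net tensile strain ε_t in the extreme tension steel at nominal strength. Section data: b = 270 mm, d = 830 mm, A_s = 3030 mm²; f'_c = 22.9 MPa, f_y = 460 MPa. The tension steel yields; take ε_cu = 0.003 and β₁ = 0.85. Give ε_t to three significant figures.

a = A_s f_y/(0.85 f'_c b) = 265.21 mm.
β₁ = 0.85, so c = a/β₁ = 265.21/0.85 = 312.01 mm.
From the linear strain diagram with ε_cu = 0.003: ε_t = 0.003 (d − c)/c = 0.003 × (830 − 312.01)/312.01 = 0.00498.
ε_t is between 0.004 and 0.005 — transition zone.

ε_t ≈ 0.00498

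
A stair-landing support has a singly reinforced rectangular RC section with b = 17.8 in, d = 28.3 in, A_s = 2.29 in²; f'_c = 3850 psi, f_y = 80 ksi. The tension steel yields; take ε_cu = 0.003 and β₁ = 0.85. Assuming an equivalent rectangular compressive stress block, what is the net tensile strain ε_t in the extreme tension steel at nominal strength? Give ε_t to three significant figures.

ε_t ≈ 0.0199

a = A_s f_y/(0.85 f'_c b) = 3.145 in.
β₁ = 0.85, so c = a/β₁ = 3.145/0.85 = 3.700 in.
From the linear strain diagram with ε_cu = 0.003: ε_t = 0.003 (d − c)/c = 0.003 × (28.3 − 3.700)/3.700 = 0.0199.
Since ε_t ≥ 0.005, the section is tension-controlled.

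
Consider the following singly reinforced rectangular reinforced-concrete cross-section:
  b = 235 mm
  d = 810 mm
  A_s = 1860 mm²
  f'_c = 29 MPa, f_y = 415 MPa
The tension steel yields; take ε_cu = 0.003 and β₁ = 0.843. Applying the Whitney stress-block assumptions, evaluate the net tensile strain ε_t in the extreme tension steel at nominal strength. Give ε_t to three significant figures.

a = A_s f_y/(0.85 f'_c b) = 133.25 mm.
β₁ = 0.843, so c = a/β₁ = 133.25/0.843 = 158.07 mm.
From the linear strain diagram with ε_cu = 0.003: ε_t = 0.003 (d − c)/c = 0.003 × (810 − 158.07)/158.07 = 0.0124.
Since ε_t ≥ 0.005, the section is tension-controlled.

ε_t ≈ 0.0124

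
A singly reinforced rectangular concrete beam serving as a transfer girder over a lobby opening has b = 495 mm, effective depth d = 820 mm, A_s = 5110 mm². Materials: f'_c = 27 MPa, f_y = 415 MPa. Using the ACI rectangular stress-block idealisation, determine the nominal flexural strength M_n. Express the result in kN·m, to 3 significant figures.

T = A_s f_y = 5110 × 415 = 2120650 N = 2120.65 kN.
From C = T: a = T/(0.85 f'_c b) = 2120650/(0.85 × 27 × 495) = 186.67 mm.
M_n = T(d − a/2) = 2120.65 kN × (820 − 93.335) mm = 1541.00 kN·m.

M_n ≈ 1540 kN·m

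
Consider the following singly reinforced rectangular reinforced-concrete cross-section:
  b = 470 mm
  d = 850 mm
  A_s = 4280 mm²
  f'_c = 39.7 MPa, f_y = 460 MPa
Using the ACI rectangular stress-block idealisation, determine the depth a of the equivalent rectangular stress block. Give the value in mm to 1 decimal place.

T = A_s f_y = 4280 × 460 = 1968800 N = 1968.8 kN.
Setting C = 0.85 f'_c a b equal to T: a = 1968800/(0.85 × 39.7 × 470) = 124.1 mm.

a ≈ 124.1 mm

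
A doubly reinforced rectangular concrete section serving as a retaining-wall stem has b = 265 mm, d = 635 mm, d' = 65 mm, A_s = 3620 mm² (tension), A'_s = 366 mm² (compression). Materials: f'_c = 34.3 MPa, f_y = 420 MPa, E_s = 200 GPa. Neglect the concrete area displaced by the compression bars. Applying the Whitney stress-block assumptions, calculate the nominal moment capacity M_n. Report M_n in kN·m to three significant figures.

Assume both tension and compression steel yield.
Net tension couple steel: A_s − A'_s = 3254 mm².
a = (A_s − A'_s) f_y / (0.85 f'_c b) = 1366680/(0.85 × 34.3 × 265) = 176.89 mm.
c = a/β₁ = 176.89/0.805 = 219.74 mm; ε'_s = 0.003(c − d')/c = 0.0021 ≥ f_y/E_s = 0.0021, so compression steel does yield.
M_n = (A_s − A'_s) f_y (d − a/2) + A'_s f_y (d − d') = [1366680 × (635 − 88.445) + 153720 × (635 − 65)] × 10⁻⁶ = 746.97 + 87.62 = 834.59 kN·m.

M_n ≈ 835 kN·m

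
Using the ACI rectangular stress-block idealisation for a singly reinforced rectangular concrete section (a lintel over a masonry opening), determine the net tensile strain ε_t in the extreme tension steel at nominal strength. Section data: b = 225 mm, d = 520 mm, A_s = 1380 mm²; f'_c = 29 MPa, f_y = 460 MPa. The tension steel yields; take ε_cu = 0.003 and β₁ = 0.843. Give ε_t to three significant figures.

a = A_s f_y/(0.85 f'_c b) = 114.46 mm.
β₁ = 0.843, so c = a/β₁ = 114.46/0.843 = 135.78 mm.
From the linear strain diagram with ε_cu = 0.003: ε_t = 0.003 (d − c)/c = 0.003 × (520 − 135.78)/135.78 = 0.00849.
Since ε_t ≥ 0.005, the section is tension-controlled.

ε_t ≈ 0.00849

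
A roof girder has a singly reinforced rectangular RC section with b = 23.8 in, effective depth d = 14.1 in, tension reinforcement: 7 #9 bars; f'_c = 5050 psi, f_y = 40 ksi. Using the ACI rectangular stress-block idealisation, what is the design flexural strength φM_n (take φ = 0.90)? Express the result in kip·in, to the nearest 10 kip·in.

A_s = 7 × 1 = 7 in².
T = A_s f_y = 7 × 40 = 280 kips.
a = T/(0.85 f'_c b) = 280/(0.85 × 5.05 × 23.8) = 2.741 in.
M_n = T(d − a/2) = 280 × (14.1 − 1.3705) = 3564.3 kip·in.
φM_n = 0.90 × 3564.3 = 3207.9 kip·in.

φM_n ≈ 3210 kip·in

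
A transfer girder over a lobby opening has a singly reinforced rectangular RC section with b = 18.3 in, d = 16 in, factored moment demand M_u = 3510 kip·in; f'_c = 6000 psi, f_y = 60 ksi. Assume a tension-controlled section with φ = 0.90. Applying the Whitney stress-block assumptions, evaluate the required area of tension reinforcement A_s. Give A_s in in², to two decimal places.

M_n = M_u/φ = 3510/0.90 = 3900 kip·in.
From M_n = 0.85 f'_c a b (d − a/2):
a = d − √(d² − 2M_n/(0.85 f'_c b)) = 16 − √(16² − 2 × 3900/(0.85 × 6 × 18.3)) = 2.869 in.
A_s = 0.85 f'_c a b / f_y = 0.85 × 6 × 2.869 × 18.3 / 60 = 4.463 in².

A_s ≈ 4.46 in²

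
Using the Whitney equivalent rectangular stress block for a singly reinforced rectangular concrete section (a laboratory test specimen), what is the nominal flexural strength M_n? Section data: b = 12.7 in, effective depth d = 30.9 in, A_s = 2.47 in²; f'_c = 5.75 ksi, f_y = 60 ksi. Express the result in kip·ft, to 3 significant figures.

M_n ≈ 367 kip·ft

T = A_s f_y = 2.47 × 60 = 148.2 kips.
a = T/(0.85 f'_c b) = 148.2/(0.85 × 5.75 × 12.7) = 2.388 in.
M_n = T(d − a/2) = 148.2 × (30.9 − 1.194) = 4402.4 kip·in = 4402.4/12 = 366.87 kip·ft.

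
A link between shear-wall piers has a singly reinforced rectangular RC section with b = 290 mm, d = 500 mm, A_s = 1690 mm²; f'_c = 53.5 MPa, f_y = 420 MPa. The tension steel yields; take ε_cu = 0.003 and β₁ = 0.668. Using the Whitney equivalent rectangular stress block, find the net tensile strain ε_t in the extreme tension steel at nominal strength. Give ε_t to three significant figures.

a = A_s f_y/(0.85 f'_c b) = 53.82 mm.
β₁ = 0.668, so c = a/β₁ = 53.82/0.668 = 80.57 mm.
From the linear strain diagram with ε_cu = 0.003: ε_t = 0.003 (d − c)/c = 0.003 × (500 − 80.57)/80.57 = 0.0156.
Since ε_t ≥ 0.005, the section is tension-controlled.

ε_t ≈ 0.0156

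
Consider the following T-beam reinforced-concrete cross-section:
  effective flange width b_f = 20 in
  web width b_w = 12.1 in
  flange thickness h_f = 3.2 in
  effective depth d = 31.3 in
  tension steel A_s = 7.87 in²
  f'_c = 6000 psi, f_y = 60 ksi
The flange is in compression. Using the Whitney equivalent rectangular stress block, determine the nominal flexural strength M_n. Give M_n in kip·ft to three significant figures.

Tension: T = A_s f_y = 7.87 × 60 = 472.2 kips.
Try a within the flange: a = T/(0.85 f'_c b_f) = 472.2/(0.85 × 6 × 20) = 4.629 in.
a = 4.629 > h_f = 3.2 in: the block extends into the web. Split into flange-overhang and web parts.
C_f = 0.85 f'_c (b_f − b_w) h_f = 0.85 × 6 × (20 − 12.1) × 3.2 = 128.9 kips.
Remaining web compression depth: a_w = (T − C_f)/(0.85 f'_c b_w) = (472.2 − 128.9)/(0.85 × 6 × 12.1) = 5.563 in.
M_n = C_f(d − h_f/2) + (T − C_f)(d − a_w/2) = 128.9 × (31.3 − 1.6) + 343.3 × (31.3 − 2.7815) = 3828.3 + 9790.4 = 13618.7 kip·in.
M_n = 13618.7/12 = 1134.89 kip·ft.

M_n ≈ 1130 kip·ft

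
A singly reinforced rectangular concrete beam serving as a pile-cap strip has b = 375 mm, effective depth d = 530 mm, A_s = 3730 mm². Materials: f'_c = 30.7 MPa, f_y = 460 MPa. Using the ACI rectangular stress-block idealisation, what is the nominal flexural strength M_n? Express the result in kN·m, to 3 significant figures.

T = A_s f_y = 3730 × 460 = 1715800 N = 1715.8 kN.
From C = T: a = T/(0.85 f'_c b) = 1715800/(0.85 × 30.7 × 375) = 175.34 mm.
M_n = T(d − a/2) = 1715.8 kN × (530 − 87.67) mm = 758.95 kN·m.

M_n ≈ 759 kN·m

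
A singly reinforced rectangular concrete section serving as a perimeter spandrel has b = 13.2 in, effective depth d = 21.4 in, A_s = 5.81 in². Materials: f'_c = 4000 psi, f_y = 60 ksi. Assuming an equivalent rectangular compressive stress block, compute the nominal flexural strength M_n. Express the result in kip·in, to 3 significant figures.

T = A_s f_y = 5.81 × 60 = 348.6 kips.
a = T/(0.85 f'_c b) = 348.6/(0.85 × 4 × 13.2) = 7.767 in.
M_n = T(d − a/2) = 348.6 × (21.4 − 3.8835) = 6106.3 kip·in.

M_n ≈ 6110 kip·in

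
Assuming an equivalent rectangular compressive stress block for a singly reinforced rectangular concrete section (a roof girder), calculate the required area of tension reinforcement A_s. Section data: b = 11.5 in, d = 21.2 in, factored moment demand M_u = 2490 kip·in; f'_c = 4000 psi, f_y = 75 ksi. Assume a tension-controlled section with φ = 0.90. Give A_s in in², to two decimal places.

M_n = M_u/φ = 2490/0.90 = 2766.67 kip·in.
From M_n = 0.85 f'_c a b (d − a/2):
a = d − √(d² − 2M_n/(0.85 f'_c b)) = 21.2 − √(21.2² − 2 × 2766.67/(0.85 × 4 × 11.5)) = 3.652 in.
A_s = 0.85 f'_c a b / f_y = 0.85 × 4 × 3.652 × 11.5 / 75 = 1.904 in².

A_s ≈ 1.90 in²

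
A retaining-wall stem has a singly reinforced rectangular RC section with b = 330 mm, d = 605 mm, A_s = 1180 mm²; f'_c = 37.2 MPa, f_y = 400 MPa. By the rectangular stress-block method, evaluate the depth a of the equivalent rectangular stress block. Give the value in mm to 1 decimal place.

T = A_s f_y = 1180 × 400 = 472000 N = 472 kN.
Setting C = 0.85 f'_c a b equal to T: a = 472000/(0.85 × 37.2 × 330) = 45.2 mm.

a ≈ 45.2 mm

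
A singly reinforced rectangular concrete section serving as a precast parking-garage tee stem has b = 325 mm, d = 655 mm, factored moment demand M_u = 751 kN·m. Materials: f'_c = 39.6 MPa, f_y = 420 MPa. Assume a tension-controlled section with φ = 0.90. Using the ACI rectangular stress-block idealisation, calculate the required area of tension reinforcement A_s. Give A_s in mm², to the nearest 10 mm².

A_s ≈ 3370 mm²

M_n = M_u/φ = 751/0.90 = 834.444 kN·m.
With M_n = 0.85 f'_c a b (d − a/2), solve the quadratic for a:
a = d − √(d² − 2M_n/(0.85 f'_c b)) = 655 − √(655² − 2 × 834.444×10⁶/(0.85 × 39.6 × 325)) = 129.20 mm.
A_s = 0.85 f'_c a b / f_y = 0.85 × 39.6 × 129.20 × 325 / 420 = 3365.2 mm².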